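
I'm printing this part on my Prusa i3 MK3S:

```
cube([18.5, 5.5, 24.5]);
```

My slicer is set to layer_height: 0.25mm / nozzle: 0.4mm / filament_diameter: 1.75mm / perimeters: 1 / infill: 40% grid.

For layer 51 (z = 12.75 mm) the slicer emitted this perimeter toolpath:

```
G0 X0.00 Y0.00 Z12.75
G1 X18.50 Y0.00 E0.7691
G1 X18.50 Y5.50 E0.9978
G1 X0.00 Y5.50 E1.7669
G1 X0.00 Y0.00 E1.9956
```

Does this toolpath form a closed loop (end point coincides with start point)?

yes

Start point (G0): (0.00, 0.00). End point (last G1): the path returns to the start — closed.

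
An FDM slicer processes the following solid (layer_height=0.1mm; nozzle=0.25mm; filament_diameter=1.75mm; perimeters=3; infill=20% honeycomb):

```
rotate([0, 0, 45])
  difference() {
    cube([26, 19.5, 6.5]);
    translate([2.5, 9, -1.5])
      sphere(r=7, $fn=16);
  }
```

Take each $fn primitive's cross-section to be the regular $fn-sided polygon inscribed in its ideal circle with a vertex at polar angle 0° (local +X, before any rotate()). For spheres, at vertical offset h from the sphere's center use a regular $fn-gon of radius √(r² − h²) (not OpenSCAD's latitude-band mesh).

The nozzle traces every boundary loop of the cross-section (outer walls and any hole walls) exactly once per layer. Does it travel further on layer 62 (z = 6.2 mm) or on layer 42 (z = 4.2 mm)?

Layer 62 (z = 6.2): the cube is present — its section is the full 26×19.5 rectangle (perimeter 91.00 mm); the sphere at (2.5, 9) does not reach this height (|z−center|=7.700 > r=7); Subtracting the remaining from the first: none of the subtracted shapes is present at this height, so the 26×19.5 cube is unchanged — boundary = 91.00 mm; (rotated 45° about Z; rotation is an isometry so areas/perimeters/island counts are preserved). So its perimeter = 91.00 mm. Layer 42 (z = 4.2): the cube is present — its section is the full 26×19.5 rectangle (perimeter 91.00 mm); the r=7 sphere at (2.5, 9) slices to a regular 16-gon of circumradius 4.063 (√(r²−h²) with h=5.7 from center) (perimeter = 2·16·4.063·sin(180°/16) = 25.37 mm); Taking the first minus the rest: starting from the 26×19.5 cube, the r=7 sphere at (2.5, 9) partially overlaps it — only the 43.93 mm² overlap (of its 50.54 mm²) is removed, clipping the outline — boundary = 102.88 mm; (whole slice rotated 45° about Z — lengths, areas and connectivity unchanged). So its perimeter = 102.88 mm. Layer 42 is larger (102.88 vs 91.00 mm).

layer 42 (z = 4.2 mm)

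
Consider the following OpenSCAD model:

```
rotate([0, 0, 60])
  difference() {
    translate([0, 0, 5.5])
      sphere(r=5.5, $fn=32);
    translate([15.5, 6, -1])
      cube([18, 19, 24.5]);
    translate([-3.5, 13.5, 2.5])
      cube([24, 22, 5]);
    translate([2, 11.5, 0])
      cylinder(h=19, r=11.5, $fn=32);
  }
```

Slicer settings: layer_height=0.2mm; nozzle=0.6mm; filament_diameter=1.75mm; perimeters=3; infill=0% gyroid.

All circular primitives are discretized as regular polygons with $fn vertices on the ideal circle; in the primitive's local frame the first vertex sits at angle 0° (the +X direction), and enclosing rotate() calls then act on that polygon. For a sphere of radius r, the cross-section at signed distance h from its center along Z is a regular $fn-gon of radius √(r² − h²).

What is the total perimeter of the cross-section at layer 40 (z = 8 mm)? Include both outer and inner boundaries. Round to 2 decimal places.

27.59 mm

At z = 8 mm: the sphere: section is a regular 32-gon, circumradius = √(r²−h²) = √(5.5²−2.5²) = 4.899 (perimeter = 2·32·4.899·sin(180°/32) = 30.73 mm); the 18×19 cube at (15.5, 6) contributes its full rectangle (perimeter 74.00 mm); the cube at (-3.5, 13.5) is not intersected at this z (z outside [2.5, 7.5]); the cylinder at (2, 11.5): section is a regular 32-gon, circumradius r=11.5 (perimeter = 2·32·11.500·sin(180°/32) = 72.14 mm); After the difference (first − rest): starting from the r=5.5 sphere, the 18×19 cube at (15.5, 6) misses the remaining region (no effect); the r=11.5 cylinder at (2, 11.5) partially overlaps it — only the 32.07 mm² overlap (of its 412.81 mm²) is removed, clipping the outline — boundary = 27.59 mm; (rotated 60° about Z; rotation is an isometry so areas/perimeters/island counts are preserved). Overall, the cross-section is a single solid region. Total boundary length (outer) = 27.59 mm.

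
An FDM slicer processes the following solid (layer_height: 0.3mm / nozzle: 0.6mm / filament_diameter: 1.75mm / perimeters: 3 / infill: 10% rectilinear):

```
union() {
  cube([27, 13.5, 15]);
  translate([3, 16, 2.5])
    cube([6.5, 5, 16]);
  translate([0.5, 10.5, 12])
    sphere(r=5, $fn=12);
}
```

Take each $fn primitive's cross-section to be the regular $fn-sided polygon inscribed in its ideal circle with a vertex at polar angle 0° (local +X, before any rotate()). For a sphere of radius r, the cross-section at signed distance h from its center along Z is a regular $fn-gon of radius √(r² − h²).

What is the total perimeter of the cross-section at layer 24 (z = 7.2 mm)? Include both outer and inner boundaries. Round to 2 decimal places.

At z = 7.2 mm: the 27×13.5 cube contributes its full rectangle (perimeter 81.00 mm); the cube at (3, 16) (footprint 6.5×5) is included at this height (perimeter 23.00 mm); the sphere at (0.5, 10.5): section is a regular 12-gon, circumradius = √(r²−h²) = √(5²−4.8²) = 1.400 (perimeter = 2·12·1.400·sin(180°/12) = 8.70 mm); Combining (union): the regions partially overlap (shared area 4.27 mm²), so the edge portions inside another operand are dropped and the merged outline is re-measured after clipping — boundary = 104.78 mm. Overall, the cross-section has 2 separate islands. Total boundary length (outer) = 104.78 mm.

104.78 mm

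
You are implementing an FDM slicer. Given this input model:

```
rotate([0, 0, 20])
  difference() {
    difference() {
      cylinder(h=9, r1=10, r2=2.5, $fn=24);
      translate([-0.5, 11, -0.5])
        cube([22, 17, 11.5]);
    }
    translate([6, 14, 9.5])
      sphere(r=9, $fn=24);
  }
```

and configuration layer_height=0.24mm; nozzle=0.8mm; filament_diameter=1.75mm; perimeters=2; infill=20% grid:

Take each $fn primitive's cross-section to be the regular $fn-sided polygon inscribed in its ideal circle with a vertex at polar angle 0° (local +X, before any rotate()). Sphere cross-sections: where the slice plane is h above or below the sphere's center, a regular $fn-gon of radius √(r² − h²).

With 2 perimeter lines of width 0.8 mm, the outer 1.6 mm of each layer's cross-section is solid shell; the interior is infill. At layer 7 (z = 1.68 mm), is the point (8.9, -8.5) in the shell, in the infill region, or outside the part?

At z = 1.68 mm: the cone: at t=0.187 of its height the radius interpolates to r₁+(r₂−r₁)t = 8.600, giving a regular 24-gon of that circumradius; the 22×17 cube at (-0.5, 11) contributes its full rectangle; Subtracting the remaining from the first: starting from the cone, the 22×17 cube at (-0.5, 11) misses the remaining region (no effect) — 1 connected region; the sphere at (6, 14): section is a regular 24-gon, circumradius = √(r²−h²) = √(9²−7.82²) = 4.455; Taking the first minus the rest: starting from the result so far, the r=9 sphere at (6, 14) misses the remaining region (no effect) — 1 connected region; (whole slice rotated 20° about Z — lengths, areas and connectivity unchanged). Overall, the cross-section is a single solid region. Undo the 20° rotation: the query point maps to (5.456, -11.031) in the un-rotated model frame. The nearest boundary edge runs (4.30, -7.45)→(2.23, -8.31); distance from the point to it = 3.75 mm. The point is not inside any of the regions above, so it lies outside the cross-section (3.75 mm from the nearest boundary).

outside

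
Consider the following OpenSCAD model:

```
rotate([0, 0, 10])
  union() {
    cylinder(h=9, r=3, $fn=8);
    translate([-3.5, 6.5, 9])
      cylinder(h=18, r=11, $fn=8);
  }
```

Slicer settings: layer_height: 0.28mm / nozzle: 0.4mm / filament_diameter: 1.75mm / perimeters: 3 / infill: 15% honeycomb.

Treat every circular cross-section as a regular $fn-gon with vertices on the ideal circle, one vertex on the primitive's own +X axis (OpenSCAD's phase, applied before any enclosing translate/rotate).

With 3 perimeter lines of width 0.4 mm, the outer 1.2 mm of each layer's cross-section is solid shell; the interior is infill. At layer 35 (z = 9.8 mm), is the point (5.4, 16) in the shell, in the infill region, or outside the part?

outside

At z = 9.8 mm: the cylinder does not reach this height (z outside [0, 9]); the r=11 cylinder at (-3.5, 6.5) contributes a regular 8-gon of circumradius 11; Combining (union): only the r=11 cylinder at (-3.5, 6.5) is present, so the union is just that shape — 1 connected region; (whole slice rotated 10° about Z — lengths, areas and connectivity unchanged). Overall, the cross-section is a single solid region. Undo the 10° rotation: the query point maps to (8.096, 14.819) in the un-rotated model frame. The nearest boundary edge runs (7.50, 6.50)→(4.28, 14.28); distance from the point to it = 3.73 mm. The point is not inside any of the regions above, so it lies outside the cross-section (3.73 mm from the nearest boundary).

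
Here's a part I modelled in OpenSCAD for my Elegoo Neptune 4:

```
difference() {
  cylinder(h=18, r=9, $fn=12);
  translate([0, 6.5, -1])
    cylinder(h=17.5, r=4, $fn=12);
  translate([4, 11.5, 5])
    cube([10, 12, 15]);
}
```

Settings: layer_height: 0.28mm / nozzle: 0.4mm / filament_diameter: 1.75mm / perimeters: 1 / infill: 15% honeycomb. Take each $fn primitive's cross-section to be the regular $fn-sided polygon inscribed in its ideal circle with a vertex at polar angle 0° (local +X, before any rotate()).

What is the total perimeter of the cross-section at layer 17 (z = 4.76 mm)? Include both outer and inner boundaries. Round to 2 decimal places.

At z = 4.76 mm: the r=9 cylinder gives a regular 12-gon of circumradius 9 (constant along its height) (perimeter = 2·12·9.000·sin(180°/12) = 55.90 mm); the r=4 cylinder at (0, 6.5) gives a regular 12-gon of circumradius 4 (constant along its height) (perimeter = 2·12·4.000·sin(180°/12) = 24.85 mm); the cube at (4, 11.5) is absent (z outside [5, 20]); Taking the first minus the rest: starting from the r=9 cylinder, the r=4 cylinder at (0, 6.5) partially overlaps it — only the 39.12 mm² overlap (of its 48.00 mm²) is removed, clipping the outline — boundary = 64.09 mm. Overall, the cross-section is a single solid region. Total boundary length (outer) = 64.09 mm.

64.09 mm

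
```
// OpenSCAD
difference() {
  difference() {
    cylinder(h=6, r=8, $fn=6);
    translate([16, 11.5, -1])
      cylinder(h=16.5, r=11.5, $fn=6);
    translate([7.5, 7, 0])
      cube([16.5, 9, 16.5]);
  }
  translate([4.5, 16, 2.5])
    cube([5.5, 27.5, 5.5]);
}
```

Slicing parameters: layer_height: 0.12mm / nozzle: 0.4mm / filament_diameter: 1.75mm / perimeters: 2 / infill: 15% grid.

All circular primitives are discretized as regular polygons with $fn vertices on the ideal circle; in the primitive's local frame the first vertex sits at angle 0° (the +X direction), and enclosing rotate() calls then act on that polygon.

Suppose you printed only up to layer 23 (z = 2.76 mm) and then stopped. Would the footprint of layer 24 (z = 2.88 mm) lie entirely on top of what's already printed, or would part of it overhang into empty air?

Compare the two slices. At z = 2.76: the r=8 cylinder gives a regular 6-gon of circumradius 8 (constant along its height) (area = (6/2)·8.000²·sin(360°/6) = 166.28 mm²); the cylinder at (16, 11.5): section is a regular 6-gon, circumradius r=11.5 (area = (6/2)·11.500²·sin(360°/6) = 343.60 mm²); the cube at (7.5, 7) (footprint 16.5×9) is included at this height (area 148.50 mm²); Subtracting the remaining from the first: starting from the r=8 cylinder (166.28 mm²), the r=11.5 cylinder at (16, 11.5) misses the remaining region (no effect); the 16.5×9 cube at (7.5, 7) misses the remaining region (no effect) — area = 166.28 mm²; the 5.5×27.5 cube at (4.5, 16) contributes its full rectangle (area 151.25 mm²); Taking the first minus the rest: starting from that combined region (166.28 mm²), the 5.5×27.5 cube at (4.5, 16) misses the remaining region (no effect) — area = 166.28 mm². At z = 2.88: the cylinder: section is a regular 6-gon, circumradius r=8 (area = (6/2)·8.000²·sin(360°/6) = 166.28 mm²); the cylinder at (16, 11.5): section is a regular 6-gon, circumradius r=11.5 (area = (6/2)·11.500²·sin(360°/6) = 343.60 mm²); the cube at (7.5, 7) (footprint 16.5×9) is included at this height (area 148.50 mm²); After the difference (first − rest): starting from the r=8 cylinder (166.28 mm²), the r=11.5 cylinder at (16, 11.5) misses the remaining region (no effect); the 16.5×9 cube at (7.5, 7) misses the remaining region (no effect) — area = 166.28 mm²; the 5.5×27.5 cube at (4.5, 16) contributes its full rectangle (area 151.25 mm²); Taking the first minus the rest: starting from the result so far (166.28 mm²), the 5.5×27.5 cube at (4.5, 16) misses the remaining region (no effect) — area = 166.28 mm². Checking containment: the cross-section at z = 2.88 is a subset of the cross-section at z = 2.76.

entirely on top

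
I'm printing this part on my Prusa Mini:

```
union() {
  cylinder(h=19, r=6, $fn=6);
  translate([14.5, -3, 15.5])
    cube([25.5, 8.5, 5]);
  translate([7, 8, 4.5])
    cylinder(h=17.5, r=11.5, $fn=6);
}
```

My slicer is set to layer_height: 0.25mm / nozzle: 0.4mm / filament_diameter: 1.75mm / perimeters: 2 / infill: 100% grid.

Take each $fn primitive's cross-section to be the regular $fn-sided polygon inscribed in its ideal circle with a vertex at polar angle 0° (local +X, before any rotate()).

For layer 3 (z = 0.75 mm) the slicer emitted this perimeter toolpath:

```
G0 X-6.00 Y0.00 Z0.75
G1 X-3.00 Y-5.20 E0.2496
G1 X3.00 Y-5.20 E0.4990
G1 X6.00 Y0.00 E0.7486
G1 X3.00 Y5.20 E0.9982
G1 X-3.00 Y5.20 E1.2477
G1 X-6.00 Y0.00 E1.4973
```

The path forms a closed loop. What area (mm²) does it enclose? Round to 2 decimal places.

Apply the shoelace formula to the sequence of (X, Y) vertices; enclosed area = 93.60 mm².

93.60 mm²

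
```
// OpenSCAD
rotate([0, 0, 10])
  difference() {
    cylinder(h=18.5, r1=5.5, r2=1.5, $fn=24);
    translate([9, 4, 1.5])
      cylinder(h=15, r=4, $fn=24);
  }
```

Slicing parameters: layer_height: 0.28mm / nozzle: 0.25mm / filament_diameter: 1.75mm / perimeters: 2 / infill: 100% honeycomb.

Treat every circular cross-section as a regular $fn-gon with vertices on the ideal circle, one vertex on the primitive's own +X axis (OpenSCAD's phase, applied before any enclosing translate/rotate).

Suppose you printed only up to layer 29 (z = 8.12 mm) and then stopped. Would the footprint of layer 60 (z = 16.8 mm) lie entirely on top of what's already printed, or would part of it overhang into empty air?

entirely on top

Compare the two slices. At z = 8.12: the cone contributes a regular 24-gon of circumradius 3.744 (interpolated between r1=5.5 and r2=1.5 at t=0.439) (area = (24/2)·3.744²·sin(360°/24) = 43.54 mm²); the r=4 cylinder at (9, 4) gives a regular 24-gon of circumradius 4 (constant along its height) (area = (24/2)·4.000²·sin(360°/24) = 49.69 mm²); After the difference (first − rest): starting from the cone (43.54 mm²), the r=4 cylinder at (9, 4) misses the remaining region (no effect) — area = 43.54 mm²; (whole slice rotated 10° about Z — lengths, areas and connectivity unchanged). At z = 16.8: the cone: at t=0.908 of its height the radius interpolates to r₁+(r₂−r₁)t = 1.868, giving a regular 24-gon of that circumradius (area = (24/2)·1.868²·sin(360°/24) = 10.83 mm²); the cylinder at (9, 4) is absent (z outside [1.5, 16.5]); Taking the first minus the rest: none of the subtracted shapes is present at this height, so the cone is unchanged — area = 10.83 mm²; (whole slice rotated 10° about Z — lengths, areas and connectivity unchanged). Checking containment: the cross-section at z = 16.8 is a subset of the cross-section at z = 8.12.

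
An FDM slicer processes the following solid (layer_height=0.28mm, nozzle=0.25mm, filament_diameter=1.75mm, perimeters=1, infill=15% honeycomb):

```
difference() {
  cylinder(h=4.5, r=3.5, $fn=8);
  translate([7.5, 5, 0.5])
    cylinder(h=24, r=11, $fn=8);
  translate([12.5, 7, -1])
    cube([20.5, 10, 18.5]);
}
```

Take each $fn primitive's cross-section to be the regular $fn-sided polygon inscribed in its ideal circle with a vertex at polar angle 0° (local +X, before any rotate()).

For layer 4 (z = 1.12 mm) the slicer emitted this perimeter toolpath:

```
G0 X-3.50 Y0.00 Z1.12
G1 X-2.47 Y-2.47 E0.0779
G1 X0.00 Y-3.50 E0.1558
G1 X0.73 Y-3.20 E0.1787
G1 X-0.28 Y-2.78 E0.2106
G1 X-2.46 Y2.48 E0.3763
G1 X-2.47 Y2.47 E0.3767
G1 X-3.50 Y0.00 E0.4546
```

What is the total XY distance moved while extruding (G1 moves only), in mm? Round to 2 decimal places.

Sum the Euclidean lengths of each G1 segment: total = 15.62 mm.

15.62 mm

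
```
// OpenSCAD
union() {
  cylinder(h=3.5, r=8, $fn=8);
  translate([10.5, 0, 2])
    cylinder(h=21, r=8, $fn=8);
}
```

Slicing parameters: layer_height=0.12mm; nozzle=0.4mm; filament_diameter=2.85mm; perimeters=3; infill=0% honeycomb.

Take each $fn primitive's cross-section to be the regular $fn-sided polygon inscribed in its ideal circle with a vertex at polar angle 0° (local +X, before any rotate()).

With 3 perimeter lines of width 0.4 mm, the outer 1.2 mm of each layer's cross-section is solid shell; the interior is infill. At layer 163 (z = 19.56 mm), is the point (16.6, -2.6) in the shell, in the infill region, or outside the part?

shell

At z = 19.56 mm: the cylinder is not intersected at this z (z outside [0, 3.5]); the r=8 cylinder at (10.5, 0) contributes a regular 8-gon of circumradius 8; Combining (union): only the r=8 cylinder at (10.5, 0) is present, so the union is just that shape — 1 connected region. Overall, the cross-section is a single solid region. The nearest boundary edge runs (16.16, -5.66)→(18.50, 0.00); distance from the point to it = 0.76 mm. The point is inside the cross-section, 0.76 mm from the nearest boundary — within the 1.2 mm shell band (3 × 0.4).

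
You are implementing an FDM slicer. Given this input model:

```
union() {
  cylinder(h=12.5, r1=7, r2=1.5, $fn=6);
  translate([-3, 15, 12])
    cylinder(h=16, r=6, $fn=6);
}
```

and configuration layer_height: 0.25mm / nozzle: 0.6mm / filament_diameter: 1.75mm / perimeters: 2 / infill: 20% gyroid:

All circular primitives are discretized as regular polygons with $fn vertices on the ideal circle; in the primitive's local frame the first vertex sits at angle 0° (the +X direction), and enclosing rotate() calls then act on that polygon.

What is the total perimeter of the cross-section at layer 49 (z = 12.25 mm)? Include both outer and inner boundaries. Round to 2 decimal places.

45.66 mm

At z = 12.25 mm: the cone contributes a regular 6-gon of circumradius 1.610 (interpolated between r1=7 and r2=1.5 at t=0.980) (perimeter = 2·6·1.610·sin(180°/6) = 9.66 mm); the r=6 cylinder at (-3, 15) gives a regular 6-gon of circumradius 6 (constant along its height) (perimeter = 2·6·6.000·sin(180°/6) = 36.00 mm); Combining (union): the 2 present regions are separate (no shared area or edge), so areas and boundary lengths simply add and each stays a separate island — boundary = 45.66 mm. Overall, the cross-section has 2 separate islands. Total boundary length (outer) = 45.66 mm.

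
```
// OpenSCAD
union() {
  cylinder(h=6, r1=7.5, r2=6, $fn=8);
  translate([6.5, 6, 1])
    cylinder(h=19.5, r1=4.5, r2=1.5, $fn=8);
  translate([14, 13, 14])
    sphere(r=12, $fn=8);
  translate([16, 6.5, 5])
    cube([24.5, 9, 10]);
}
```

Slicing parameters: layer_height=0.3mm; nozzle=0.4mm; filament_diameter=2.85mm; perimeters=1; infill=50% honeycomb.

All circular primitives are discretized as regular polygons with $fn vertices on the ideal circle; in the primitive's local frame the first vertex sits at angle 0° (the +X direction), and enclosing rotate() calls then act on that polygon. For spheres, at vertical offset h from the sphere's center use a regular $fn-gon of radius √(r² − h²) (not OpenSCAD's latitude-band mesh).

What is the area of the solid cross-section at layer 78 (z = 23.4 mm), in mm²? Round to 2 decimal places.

At z = 23.4 mm: the cone is not intersected at this z (z outside [0, 6]); the cone at (6.5, 6) is not intersected at this z (z outside [1, 20.5]); the r=12 sphere at (14, 13) contributes a regular 8-gon of circumradius √(12²−9.4²) = 7.459 (area = (8/2)·7.459²·sin(360°/8) = 157.37 mm²); the cube at (16, 6.5) is absent (z outside [5, 15]); Combining (union): only the r=12 sphere at (14, 13) is present, so the union is just that shape — area = 157.37 mm². Overall, the cross-section is a single solid region. Net area = 157.37 mm².

157.37 mm²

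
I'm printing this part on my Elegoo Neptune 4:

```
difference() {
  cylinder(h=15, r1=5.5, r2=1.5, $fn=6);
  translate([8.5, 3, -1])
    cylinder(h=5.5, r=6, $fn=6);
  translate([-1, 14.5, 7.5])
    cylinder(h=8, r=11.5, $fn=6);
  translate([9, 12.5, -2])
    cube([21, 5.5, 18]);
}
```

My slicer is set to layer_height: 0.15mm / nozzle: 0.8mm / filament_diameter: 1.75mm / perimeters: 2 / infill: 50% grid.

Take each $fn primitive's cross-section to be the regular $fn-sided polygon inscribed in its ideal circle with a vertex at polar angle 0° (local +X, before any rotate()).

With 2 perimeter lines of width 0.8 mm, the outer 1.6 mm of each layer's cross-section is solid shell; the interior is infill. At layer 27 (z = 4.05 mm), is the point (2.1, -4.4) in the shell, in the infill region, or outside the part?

At z = 4.05 mm: the cone: at t=0.270 of its height the radius interpolates to r₁+(r₂−r₁)t = 4.420, giving a regular 6-gon of that circumradius; the r=6 cylinder at (8.5, 3) gives a regular 6-gon of circumradius 6 (constant along its height); the cylinder at (-1, 14.5) does not reach this height (z outside [7.5, 15.5]); the cube at (9, 12.5) is present — its section is the full 21×5.5 rectangle; Taking the first minus the rest: starting from the cone, the r=6 cylinder at (8.5, 3) partially overlaps it — only the 0.59 mm² overlap (of its 93.53 mm²) is removed, clipping the outline; the 21×5.5 cube at (9, 12.5) misses the remaining region (no effect) — 1 connected region. Overall, the cross-section is a single solid region. The nearest boundary edge runs (2.21, -3.83)→(-2.21, -3.83); distance from the point to it = 0.57 mm. The point is not inside any of the regions above, so it lies outside the cross-section (0.57 mm from the nearest boundary).

outside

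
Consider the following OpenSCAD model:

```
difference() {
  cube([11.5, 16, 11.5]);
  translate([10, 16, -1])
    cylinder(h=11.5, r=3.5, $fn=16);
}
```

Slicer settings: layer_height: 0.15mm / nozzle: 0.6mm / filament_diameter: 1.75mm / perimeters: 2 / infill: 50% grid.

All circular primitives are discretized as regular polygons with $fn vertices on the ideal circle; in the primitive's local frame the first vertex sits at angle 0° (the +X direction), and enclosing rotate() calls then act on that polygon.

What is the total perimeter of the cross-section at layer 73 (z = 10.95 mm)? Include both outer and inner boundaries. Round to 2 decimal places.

55.00 mm

At z = 10.95 mm: the cube is present — its section is the full 11.5×16 rectangle (perimeter 55.00 mm); the cylinder at (10, 16) does not reach this height (z outside [-1, 10.5]); Subtracting the remaining from the first: none of the subtracted shapes is present at this height, so the 11.5×16 cube is unchanged — boundary = 55.00 mm. Overall, the cross-section is a single solid region. Total boundary length (outer) = 55.00 mm.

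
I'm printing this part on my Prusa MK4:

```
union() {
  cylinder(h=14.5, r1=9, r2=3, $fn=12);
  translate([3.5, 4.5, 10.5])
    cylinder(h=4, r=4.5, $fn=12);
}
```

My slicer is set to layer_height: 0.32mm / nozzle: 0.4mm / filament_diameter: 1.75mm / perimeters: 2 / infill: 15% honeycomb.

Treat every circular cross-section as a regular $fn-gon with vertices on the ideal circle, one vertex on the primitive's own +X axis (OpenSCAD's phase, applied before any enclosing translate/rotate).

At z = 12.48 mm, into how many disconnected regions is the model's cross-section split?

At z = 12.48 mm: the cone (r1=9→r2=3) has section circumradius 3.836 here — a regular 12-gon; the r=4.5 cylinder at (3.5, 4.5) contributes a regular 12-gon of circumradius 4.5; Combining (union): the regions partially overlap (shared area 9.77 mm²), so overlapping operands fuse into one piece — 1 connected region. The result has 1 disconnected region.

1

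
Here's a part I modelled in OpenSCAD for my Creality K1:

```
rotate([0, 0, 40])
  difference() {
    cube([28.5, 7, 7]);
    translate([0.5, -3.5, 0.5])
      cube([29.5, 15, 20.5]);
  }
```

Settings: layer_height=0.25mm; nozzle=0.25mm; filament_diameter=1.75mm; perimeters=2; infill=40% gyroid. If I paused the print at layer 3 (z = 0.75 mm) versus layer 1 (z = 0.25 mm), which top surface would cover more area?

layer 1 (z = 0.25 mm)

Layer 3 (z = 0.75): the 28.5×7 cube contributes its full rectangle (area 199.50 mm²); the cube at (0.5, -3.5) is present — its section is the full 29.5×15 rectangle (area 442.50 mm²); After the difference (first − rest): starting from the 28.5×7 cube (199.50 mm²), the 29.5×15 cube at (0.5, -3.5) partially overlaps it — only the 196.00 mm² overlap (of its 442.50 mm²) is removed, clipping the outline — area = 3.50 mm²; (whole slice rotated 40° about Z — lengths, areas and connectivity unchanged). So its area = 3.50 mm². Layer 1 (z = 0.25): the cube (footprint 28.5×7) is included at this height (area 199.50 mm²); the cube at (0.5, -3.5) is absent (z outside [0.5, 21]); Subtracting the remaining from the first: none of the subtracted shapes is present at this height, so the 28.5×7 cube is unchanged — area = 199.50 mm²; (whole slice rotated 40° about Z — lengths, areas and connectivity unchanged). So its area = 199.50 mm². Layer 1 is larger (199.50 vs 3.50 mm²).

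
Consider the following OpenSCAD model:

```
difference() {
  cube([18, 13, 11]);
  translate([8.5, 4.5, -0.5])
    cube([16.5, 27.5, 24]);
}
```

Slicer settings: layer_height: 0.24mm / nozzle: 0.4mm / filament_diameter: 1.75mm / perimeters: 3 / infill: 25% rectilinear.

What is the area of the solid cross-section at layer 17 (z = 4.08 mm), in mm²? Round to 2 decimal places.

At z = 4.08 mm: the cube (footprint 18×13) is included at this height (area 234.00 mm²); the cube at (8.5, 4.5) (footprint 16.5×27.5) is included at this height (area 453.75 mm²); Subtracting the remaining from the first: starting from the 18×13 cube (234.00 mm²), the 16.5×27.5 cube at (8.5, 4.5) partially overlaps it — only the 80.75 mm² overlap (of its 453.75 mm²) is removed, clipping the outline — area = 153.25 mm². Overall, the cross-section is a single solid region. Net area = 153.25 mm².

153.25 mm²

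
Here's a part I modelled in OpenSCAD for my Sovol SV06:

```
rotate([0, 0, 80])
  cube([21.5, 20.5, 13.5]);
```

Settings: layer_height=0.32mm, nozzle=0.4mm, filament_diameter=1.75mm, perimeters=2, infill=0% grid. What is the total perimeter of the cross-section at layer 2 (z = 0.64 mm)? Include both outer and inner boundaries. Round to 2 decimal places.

At z = 0.64 mm: the cube is present — its section is the full 21.5×20.5 rectangle (perimeter 84.00 mm); (rotated 80° about Z; rotation is an isometry so areas/perimeters/island counts are preserved). Overall, the cross-section is a single solid region. Total boundary length (outer) = 84.00 mm.

84.00 mm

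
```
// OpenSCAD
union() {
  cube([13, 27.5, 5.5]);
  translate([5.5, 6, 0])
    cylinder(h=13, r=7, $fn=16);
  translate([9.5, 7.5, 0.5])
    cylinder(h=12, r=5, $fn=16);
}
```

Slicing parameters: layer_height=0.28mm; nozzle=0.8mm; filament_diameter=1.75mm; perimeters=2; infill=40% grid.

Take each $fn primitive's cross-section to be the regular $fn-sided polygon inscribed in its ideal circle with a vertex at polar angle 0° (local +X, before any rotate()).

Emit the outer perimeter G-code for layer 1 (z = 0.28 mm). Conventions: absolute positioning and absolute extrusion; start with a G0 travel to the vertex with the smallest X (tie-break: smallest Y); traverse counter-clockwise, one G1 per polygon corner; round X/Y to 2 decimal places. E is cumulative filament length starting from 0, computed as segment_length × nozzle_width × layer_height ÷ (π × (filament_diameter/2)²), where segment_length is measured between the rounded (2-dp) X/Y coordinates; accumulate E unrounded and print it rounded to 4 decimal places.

At z = 0.28 mm: the cube (footprint 13×27.5) is included at this height; the r=7 cylinder at (5.5, 6) contributes a regular 16-gon of circumradius 7; the cylinder at (9.5, 7.5) is not intersected at this z (z outside [0.5, 12.5]); Taking the union: the regions partially overlap (shared area 137.75 mm²), so overlapping operands fuse into one piece — 1 connected region. The outline is a single polygon with 14 vertices. Extrusion per mm of travel: 0.8 × 0.28 / (π × 0.875²) = 0.093128. Accumulating E over each segment gives final E = 7.6443.

G0 X-1.50 Y6.00 Z0.28
G1 X-0.97 Y3.32 E0.2544
G1 X0.00 Y1.87 E0.4169
G1 X0.00 Y0.00 E0.5910
G1 X2.12 Y0.00 E0.7885
G1 X2.82 Y-0.47 E0.8670
G1 X5.50 Y-1.00 E1.1214
G1 X8.18 Y-0.47 E1.3758
G1 X8.88 Y0.00 E1.4543
G1 X13.00 Y0.00 E1.8380
G1 X13.00 Y27.50 E4.3991
G1 X0.00 Y27.50 E5.6097
G1 X0.00 Y10.13 E7.2274
G1 X-0.97 Y8.68 E7.3898
G1 X-1.50 Y6.00 E7.6443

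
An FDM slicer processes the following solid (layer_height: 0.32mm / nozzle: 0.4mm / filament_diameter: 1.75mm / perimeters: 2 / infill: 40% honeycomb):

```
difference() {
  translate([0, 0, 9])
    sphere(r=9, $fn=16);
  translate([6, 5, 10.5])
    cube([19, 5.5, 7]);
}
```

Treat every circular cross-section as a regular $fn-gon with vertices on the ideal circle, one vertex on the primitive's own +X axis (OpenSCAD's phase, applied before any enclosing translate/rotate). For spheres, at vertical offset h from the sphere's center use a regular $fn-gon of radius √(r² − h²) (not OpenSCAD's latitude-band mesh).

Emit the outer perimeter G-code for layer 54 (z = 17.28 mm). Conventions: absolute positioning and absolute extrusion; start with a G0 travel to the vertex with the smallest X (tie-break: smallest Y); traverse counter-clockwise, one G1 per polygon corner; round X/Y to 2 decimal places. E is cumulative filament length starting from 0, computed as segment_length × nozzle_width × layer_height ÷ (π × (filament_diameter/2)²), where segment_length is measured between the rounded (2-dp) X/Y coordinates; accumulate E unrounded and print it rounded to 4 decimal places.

G0 X-3.53 Y0.00 Z17.28
G1 X-3.26 Y-1.35 E0.0733
G1 X-2.49 Y-2.49 E0.1465
G1 X-1.35 Y-3.26 E0.2197
G1 X0.00 Y-3.53 E0.2929
G1 X1.35 Y-3.26 E0.3662
G1 X2.49 Y-2.49 E0.4394
G1 X3.26 Y-1.35 E0.5126
G1 X3.53 Y0.00 E0.5859
G1 X3.26 Y1.35 E0.6592
G1 X2.49 Y2.49 E0.7324
G1 X1.35 Y3.26 E0.8056
G1 X0.00 Y3.53 E0.8788
G1 X-1.35 Y3.26 E0.9521
G1 X-2.49 Y2.49 E1.0253
G1 X-3.26 Y1.35 E1.0985
G1 X-3.53 Y0.00 E1.1718

At z = 17.28 mm: the r=9 sphere slices to a regular 16-gon of circumradius 3.527 (√(r²−h²) with h=8.28 from center); the 19×5.5 cube at (6, 5) contributes its full rectangle; After the difference (first − rest): starting from the r=9 sphere, the 19×5.5 cube at (6, 5) misses the remaining region (no effect) — 1 connected region. The outline is a single polygon with 16 vertices. Extrusion per mm of travel: 0.4 × 0.32 / (π × 0.875²) = 0.053216. Accumulating E over each segment gives final E = 1.1718.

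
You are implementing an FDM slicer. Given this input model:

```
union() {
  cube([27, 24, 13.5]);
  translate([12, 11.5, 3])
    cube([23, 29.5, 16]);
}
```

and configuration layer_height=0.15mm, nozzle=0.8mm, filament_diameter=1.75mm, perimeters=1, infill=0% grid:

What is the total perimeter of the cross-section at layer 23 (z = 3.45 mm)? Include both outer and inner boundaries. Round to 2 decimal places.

At z = 3.45 mm: the cube is present — its section is the full 27×24 rectangle (perimeter 102.00 mm); the cube at (12, 11.5) is present — its section is the full 23×29.5 rectangle (perimeter 105.00 mm); Merging all regions: the regions partially overlap (shared area 187.50 mm²), so the edge portions inside another operand are dropped and the merged outline is re-measured after clipping — boundary = 152.00 mm. Overall, the cross-section is a single solid region. Total boundary length (outer) = 152.00 mm.

152.00 mm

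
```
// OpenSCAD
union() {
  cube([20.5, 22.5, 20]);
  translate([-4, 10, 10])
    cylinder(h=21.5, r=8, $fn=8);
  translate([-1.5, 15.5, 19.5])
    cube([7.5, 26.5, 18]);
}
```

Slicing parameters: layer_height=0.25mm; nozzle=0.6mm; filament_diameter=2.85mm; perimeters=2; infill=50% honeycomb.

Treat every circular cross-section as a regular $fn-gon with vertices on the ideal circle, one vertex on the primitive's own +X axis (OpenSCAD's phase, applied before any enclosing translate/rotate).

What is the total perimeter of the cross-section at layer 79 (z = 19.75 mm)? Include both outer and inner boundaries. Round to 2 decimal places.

At z = 19.75 mm: the 20.5×22.5 cube contributes its full rectangle (perimeter 86.00 mm); the r=8 cylinder at (-4, 10) contributes a regular 8-gon of circumradius 8 (perimeter = 2·8·8.000·sin(180°/8) = 48.98 mm); the 7.5×26.5 cube at (-1.5, 15.5) contributes its full rectangle (perimeter 68.00 mm); Merging all regions: the regions partially overlap (shared area 76.87 mm²), so the edge portions inside another operand are dropped and the merged outline is re-measured after clipping — boundary = 144.72 mm. Overall, the cross-section is a single solid region. Total boundary length (outer) = 144.72 mm.

144.72 mm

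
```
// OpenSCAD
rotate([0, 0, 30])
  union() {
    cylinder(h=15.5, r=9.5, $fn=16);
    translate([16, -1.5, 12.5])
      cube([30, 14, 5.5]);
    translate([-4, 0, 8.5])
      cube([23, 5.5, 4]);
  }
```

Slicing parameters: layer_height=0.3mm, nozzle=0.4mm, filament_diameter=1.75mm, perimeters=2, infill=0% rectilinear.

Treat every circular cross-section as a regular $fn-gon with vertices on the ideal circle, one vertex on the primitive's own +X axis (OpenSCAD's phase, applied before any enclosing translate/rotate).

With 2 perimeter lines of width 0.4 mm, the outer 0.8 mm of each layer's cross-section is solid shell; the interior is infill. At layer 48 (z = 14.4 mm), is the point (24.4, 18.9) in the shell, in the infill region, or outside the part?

At z = 14.4 mm: the r=9.5 cylinder gives a regular 16-gon of circumradius 9.5 (constant along its height); the cube at (16, -1.5) is present — its section is the full 30×14 rectangle; the cube at (-4, 0) is not intersected at this z (z outside [8.5, 12.5]); Taking the union: the 2 present regions are separate (no shared area or edge), so areas and boundary lengths simply add and each stays a separate island — 2 connected regions; (whole slice rotated 30° about Z — lengths, areas and connectivity unchanged). Overall, the cross-section has 2 separate islands. Undo the 30° rotation: the query point maps to (30.581, 4.168) in the un-rotated model frame. The nearest boundary edge runs (46.00, -1.50)→(16.00, -1.50); distance from the point to it = 5.67 mm. (Shell/infill is judged within the island containing the point — the largest one.) The point is inside the cross-section and 5.67 mm from the nearest boundary — more than the 0.8 mm shell width (2 × 0.4), so it's in the infill interior.

infill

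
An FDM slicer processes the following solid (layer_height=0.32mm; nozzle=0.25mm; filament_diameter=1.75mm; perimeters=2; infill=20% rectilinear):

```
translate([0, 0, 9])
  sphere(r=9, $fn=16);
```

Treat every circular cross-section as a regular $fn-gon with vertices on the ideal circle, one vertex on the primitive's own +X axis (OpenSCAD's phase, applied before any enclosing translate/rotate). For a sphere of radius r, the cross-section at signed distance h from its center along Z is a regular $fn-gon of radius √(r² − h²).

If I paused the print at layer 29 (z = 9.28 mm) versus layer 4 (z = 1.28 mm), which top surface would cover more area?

layer 29 (z = 9.28 mm)

Layer 29 (z = 9.28): the r=9 sphere contributes a regular 16-gon of circumradius √(9²−0.28²) = 8.996 (area = (16/2)·8.996²·sin(360°/16) = 247.74 mm²). So its area = 247.74 mm². Layer 4 (z = 1.28): the sphere: section is a regular 16-gon, circumradius = √(r²−h²) = √(9²−7.72²) = 4.626 (area = (16/2)·4.626²·sin(360°/16) = 65.52 mm²). So its area = 65.52 mm². Layer 29 is larger (247.74 vs 65.52 mm²).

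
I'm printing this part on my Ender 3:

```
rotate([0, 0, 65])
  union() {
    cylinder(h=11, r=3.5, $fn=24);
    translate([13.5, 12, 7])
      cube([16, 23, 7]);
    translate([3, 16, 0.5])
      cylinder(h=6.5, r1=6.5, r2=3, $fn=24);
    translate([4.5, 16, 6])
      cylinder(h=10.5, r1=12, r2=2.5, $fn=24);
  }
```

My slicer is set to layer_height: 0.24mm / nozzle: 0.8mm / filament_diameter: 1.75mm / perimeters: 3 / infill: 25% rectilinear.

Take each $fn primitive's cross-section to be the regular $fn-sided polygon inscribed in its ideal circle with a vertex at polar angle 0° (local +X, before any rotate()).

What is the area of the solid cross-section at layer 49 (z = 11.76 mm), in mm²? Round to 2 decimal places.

At z = 11.76 mm: the cylinder is not intersected at this z (z outside [0, 11]); the cube at (13.5, 12) (footprint 16×23) is included at this height (area 368.00 mm²); the cone at (3, 16) is absent (z outside [0.5, 7]); the cone at (4.5, 16) contributes a regular 24-gon of circumradius 6.789 (interpolated between r1=12 and r2=2.5 at t=0.549) (area = (24/2)·6.789²·sin(360°/24) = 143.13 mm²); Combining (union): the 2 present regions are separate (no shared area or edge), so areas and boundary lengths simply add and each stays a separate island — area = 511.13 mm²; (rotated 65° about Z; rotation is an isometry so areas/perimeters/island counts are preserved). Overall, the cross-section has 2 separate islands. Net area = 511.13 mm².

511.13 mm²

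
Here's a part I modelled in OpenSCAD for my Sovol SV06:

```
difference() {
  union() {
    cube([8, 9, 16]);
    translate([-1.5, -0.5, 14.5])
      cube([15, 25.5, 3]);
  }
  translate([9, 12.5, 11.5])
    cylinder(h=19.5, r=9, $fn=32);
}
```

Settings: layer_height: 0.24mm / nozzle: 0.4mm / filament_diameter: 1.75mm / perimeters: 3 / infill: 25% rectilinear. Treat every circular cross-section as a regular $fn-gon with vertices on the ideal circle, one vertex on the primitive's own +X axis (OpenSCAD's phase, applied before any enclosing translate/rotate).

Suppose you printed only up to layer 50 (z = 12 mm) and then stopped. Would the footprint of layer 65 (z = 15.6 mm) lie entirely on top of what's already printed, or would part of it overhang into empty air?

Compare the two slices. At z = 12: the cube is present — its section is the full 8×9 rectangle (area 72.00 mm²); the cube at (-1.5, -0.5) does not reach this height (z outside [14.5, 17.5]); Combining (union): only the 8×9 cube is present, so the union is just that shape — area = 72.00 mm²; the cylinder at (9, 12.5): section is a regular 32-gon, circumradius r=9 (area = (32/2)·9.000²·sin(360°/32) = 252.84 mm²); Subtracting the remaining from the first: starting from that combined region (72.00 mm²), the r=9 cylinder at (9, 12.5) partially overlaps it — only the 27.17 mm² overlap (of its 252.84 mm²) is removed, clipping the outline — area = 44.83 mm². At z = 15.6: the 8×9 cube contributes its full rectangle (area 72.00 mm²); the cube at (-1.5, -0.5) is present — its section is the full 15×25.5 rectangle (area 382.50 mm²); Merging all regions: the 8×9 cube lies entirely inside the 15×25.5 cube at (-1.5, -0.5), so the union is just the 15×25.5 cube at (-1.5, -0.5) — area = 382.50 mm²; the r=9 cylinder at (9, 12.5) contributes a regular 32-gon of circumradius 9 (area = (32/2)·9.000²·sin(360°/32) = 252.84 mm²); After the difference (first − rest): starting from that combined region (382.50 mm²), the r=9 cylinder at (9, 12.5) partially overlaps it — only the 203.62 mm² overlap (of its 252.84 mm²) is removed, clipping the outline — area = 178.88 mm². Checking containment: at z = 15.6 the cross-section extends beyond the z = 12 cross-section by about 134.05 mm².

part overhangs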